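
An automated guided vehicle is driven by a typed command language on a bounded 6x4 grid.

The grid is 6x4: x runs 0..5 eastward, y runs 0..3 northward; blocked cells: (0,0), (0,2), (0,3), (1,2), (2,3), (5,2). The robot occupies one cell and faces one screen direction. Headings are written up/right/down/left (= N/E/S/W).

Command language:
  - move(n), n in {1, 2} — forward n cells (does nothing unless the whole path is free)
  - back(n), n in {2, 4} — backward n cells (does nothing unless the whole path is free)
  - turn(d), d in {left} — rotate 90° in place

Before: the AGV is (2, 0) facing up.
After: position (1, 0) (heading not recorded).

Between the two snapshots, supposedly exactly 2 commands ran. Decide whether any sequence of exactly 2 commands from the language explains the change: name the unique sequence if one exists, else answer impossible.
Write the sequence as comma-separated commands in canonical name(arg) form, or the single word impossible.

key: order matters: swapping turn(left) and move(1) lands elsewhere
begin: (2, 0) facing up
1. turn(left) → (2, 0) facing left
2. move(1) → (1, 0) facing left
no other 2-command option fits: unique.

turn(left), move(1)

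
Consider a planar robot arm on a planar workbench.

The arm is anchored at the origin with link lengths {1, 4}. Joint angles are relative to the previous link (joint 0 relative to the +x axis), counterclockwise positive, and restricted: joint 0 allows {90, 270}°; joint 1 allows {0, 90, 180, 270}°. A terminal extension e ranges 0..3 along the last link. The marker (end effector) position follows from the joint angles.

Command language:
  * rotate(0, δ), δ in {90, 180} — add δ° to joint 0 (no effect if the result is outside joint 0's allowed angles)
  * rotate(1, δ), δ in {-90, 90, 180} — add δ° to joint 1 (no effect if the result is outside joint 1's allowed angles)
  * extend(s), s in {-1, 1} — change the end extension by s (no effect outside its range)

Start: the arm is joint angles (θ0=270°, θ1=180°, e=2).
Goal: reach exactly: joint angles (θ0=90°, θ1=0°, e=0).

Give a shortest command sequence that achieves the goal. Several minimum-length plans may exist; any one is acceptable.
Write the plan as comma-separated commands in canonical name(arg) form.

from: joint angles (θ0=270°, θ1=180°, e=2)
t=1 extend(-1) ⇒ joint angles (θ0=270°, θ1=180°, e=1)
t=2 extend(-1) ⇒ joint angles (θ0=270°, θ1=180°, e=0)
t=3 rotate(0, 180) ⇒ joint angles (θ0=90°, θ1=180°, e=0)
t=4 rotate(1, 180) ⇒ joint angles (θ0=90°, θ1=0°, e=0)
minimal: 4 command(s), checked below 4.

extend(-1), extend(-1), rotate(0, 180), rotate(1, 180)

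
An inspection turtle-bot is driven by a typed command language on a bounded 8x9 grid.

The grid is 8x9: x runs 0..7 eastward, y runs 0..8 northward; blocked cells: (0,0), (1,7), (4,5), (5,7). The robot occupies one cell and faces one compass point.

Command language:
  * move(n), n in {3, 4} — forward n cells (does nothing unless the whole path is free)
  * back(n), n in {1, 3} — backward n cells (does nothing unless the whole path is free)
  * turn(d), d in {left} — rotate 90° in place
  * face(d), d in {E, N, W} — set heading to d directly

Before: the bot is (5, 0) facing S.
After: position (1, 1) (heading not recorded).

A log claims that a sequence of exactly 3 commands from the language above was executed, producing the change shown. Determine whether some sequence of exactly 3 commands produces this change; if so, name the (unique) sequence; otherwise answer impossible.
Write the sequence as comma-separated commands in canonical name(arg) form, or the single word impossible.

back(1), face(W), move(4)

key: running move(4) before back(1) would end elsewhere — order is forced
t0: (5, 0) facing S
1. back(1) → (5, 1) facing S
2. face(W) → (5, 1) facing W
3. move(4) → (1, 1) facing W
uniquely the one of 512 3-step routes that fits.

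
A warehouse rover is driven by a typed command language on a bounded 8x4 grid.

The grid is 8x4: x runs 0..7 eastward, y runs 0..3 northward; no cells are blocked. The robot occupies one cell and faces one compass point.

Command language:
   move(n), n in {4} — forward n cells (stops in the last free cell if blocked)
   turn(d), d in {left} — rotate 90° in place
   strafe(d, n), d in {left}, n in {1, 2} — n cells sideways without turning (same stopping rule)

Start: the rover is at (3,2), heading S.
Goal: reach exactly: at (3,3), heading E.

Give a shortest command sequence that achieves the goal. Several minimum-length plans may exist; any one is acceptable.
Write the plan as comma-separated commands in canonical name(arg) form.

begin: at (3,2), heading S
1. turn(left) → at (3,2), heading E
2. strafe(left, 2) → at (3,3), heading E
minimal: 2 command(s), checked below 2.

turn(left), strafe(left, 2)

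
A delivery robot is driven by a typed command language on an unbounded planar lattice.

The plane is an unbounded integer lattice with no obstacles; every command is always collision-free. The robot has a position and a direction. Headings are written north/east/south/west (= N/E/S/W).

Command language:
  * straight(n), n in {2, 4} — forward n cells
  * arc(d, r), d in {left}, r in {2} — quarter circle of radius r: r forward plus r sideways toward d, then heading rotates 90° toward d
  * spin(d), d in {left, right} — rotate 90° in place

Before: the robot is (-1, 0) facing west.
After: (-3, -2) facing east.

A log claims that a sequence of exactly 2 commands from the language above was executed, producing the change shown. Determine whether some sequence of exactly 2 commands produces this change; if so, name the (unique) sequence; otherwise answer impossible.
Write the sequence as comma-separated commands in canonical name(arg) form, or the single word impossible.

arc(left, 2), spin(left)

key: cell and facing (now E) both changed — the 2 commands mix motion and turning
from: (-1, 0) facing west
step 1 (arc(left, 2)): (-3, -2) facing south
step 2 (spin(left)): (-3, -2) facing east
no other 2-command option fits: unique.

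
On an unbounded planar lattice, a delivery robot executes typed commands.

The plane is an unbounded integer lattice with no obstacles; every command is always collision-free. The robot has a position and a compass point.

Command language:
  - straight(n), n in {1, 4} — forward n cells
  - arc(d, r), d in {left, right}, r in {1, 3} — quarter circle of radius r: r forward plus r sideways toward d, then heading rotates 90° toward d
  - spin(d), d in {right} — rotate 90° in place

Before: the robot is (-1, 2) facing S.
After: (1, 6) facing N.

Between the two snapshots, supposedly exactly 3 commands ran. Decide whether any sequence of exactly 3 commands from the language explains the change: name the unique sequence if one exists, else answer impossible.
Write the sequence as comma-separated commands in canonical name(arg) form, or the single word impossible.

key: position moved to (1,6) AND the heading swung to N — translation plus rotation needed
t0: (-1, 2) facing S
step 1 (arc(left, 1)): (0, 1) facing E
step 2 (arc(left, 1)): (1, 2) facing N
step 3 (straight(4)): (1, 6) facing N
no rival 3-sequence matches.

arc(left, 1), arc(left, 1), straight(4)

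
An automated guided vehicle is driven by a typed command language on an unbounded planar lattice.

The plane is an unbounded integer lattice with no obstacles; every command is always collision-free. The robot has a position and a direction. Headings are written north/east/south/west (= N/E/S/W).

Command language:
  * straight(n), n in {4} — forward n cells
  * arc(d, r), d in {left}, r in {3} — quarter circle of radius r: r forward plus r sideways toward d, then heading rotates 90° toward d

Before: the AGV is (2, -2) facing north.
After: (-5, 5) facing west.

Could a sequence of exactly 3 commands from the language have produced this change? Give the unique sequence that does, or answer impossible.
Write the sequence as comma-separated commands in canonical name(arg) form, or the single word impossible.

straight(4), arc(left, 3), straight(4)

key: cell and facing (now W) both changed — the 3 commands mix motion and turning
initial: (2, -2) facing north
t=1 straight(4) ⇒ (2, 2) facing north
t=2 arc(left, 3) ⇒ (-1, 5) facing west
t=3 straight(4) ⇒ (-5, 5) facing west
no rival 3-sequence matches.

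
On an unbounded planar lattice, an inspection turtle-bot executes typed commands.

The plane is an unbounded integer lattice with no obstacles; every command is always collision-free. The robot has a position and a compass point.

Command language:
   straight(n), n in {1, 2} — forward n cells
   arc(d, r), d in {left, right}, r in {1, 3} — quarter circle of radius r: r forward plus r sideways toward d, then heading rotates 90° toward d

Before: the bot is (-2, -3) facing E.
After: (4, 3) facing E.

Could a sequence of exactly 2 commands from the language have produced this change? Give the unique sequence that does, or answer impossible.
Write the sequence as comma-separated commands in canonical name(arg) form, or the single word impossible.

key: still facing E at the end — net rotation zero over 2 steps
begin: (-2, -3) facing E
[1] after arc(left, 3): (1, 0) facing N
[2] after arc(right, 3): (4, 3) facing E
all 36 alternatives checked — unique.

arc(left, 3), arc(right, 3)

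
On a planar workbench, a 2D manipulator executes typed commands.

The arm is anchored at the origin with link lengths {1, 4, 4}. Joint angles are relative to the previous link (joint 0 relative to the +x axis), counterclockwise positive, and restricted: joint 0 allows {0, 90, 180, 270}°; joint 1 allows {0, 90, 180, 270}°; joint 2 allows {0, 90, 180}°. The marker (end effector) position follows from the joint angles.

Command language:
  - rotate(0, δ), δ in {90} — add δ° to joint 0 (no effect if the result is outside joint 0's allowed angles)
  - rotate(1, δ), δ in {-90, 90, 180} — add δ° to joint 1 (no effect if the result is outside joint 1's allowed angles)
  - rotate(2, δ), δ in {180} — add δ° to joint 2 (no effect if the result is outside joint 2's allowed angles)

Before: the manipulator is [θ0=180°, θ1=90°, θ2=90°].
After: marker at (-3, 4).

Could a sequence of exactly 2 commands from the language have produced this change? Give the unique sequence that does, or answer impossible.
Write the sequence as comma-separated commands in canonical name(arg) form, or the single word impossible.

rotate(0, 90), rotate(0, 90)

begin: [θ0=180°, θ1=90°, θ2=90°]
[1] after rotate(0, 90): [θ0=270°, θ1=90°, θ2=90°]
[2] after rotate(0, 90): [θ0=0°, θ1=90°, θ2=90°]
uniquely the one of 25 2-step routes that fits.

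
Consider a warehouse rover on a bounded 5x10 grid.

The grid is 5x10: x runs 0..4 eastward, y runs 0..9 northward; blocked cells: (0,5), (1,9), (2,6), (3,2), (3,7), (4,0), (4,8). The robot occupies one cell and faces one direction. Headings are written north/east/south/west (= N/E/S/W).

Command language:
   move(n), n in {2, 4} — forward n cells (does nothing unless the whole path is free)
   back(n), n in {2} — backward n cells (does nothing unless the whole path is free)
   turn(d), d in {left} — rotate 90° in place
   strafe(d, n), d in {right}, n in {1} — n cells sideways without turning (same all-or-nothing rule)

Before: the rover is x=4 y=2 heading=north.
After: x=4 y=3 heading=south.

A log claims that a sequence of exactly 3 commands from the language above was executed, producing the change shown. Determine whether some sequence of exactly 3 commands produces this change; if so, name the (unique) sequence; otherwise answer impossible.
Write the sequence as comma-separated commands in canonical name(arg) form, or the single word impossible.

turn(left), strafe(right, 1), turn(left)

key: position moved to (4,3) AND the heading swung to S — translation plus rotation needed
initial: x=4 y=2 heading=north
1. turn(left) → x=4 y=2 heading=west
2. strafe(right, 1) → x=4 y=3 heading=west
3. turn(left) → x=4 y=3 heading=south
all 125 alternatives checked — unique.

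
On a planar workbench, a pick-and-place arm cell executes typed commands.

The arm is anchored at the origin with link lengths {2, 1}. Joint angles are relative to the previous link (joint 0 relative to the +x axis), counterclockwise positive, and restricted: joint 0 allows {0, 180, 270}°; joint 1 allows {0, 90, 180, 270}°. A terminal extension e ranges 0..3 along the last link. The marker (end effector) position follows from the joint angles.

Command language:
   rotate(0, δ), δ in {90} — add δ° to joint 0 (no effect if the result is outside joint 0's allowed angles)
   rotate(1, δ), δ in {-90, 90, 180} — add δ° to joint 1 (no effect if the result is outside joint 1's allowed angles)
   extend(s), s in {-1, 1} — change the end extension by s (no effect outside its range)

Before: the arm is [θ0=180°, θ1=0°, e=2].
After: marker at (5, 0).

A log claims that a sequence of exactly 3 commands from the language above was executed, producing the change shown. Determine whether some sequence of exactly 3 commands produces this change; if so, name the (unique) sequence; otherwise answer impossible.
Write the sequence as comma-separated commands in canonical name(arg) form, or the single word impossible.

rotate(0, 90), rotate(0, 90), rotate(0, 90)

begin: [θ0=180°, θ1=0°, e=2]
step 1 (rotate(0, 90)): [θ0=270°, θ1=0°, e=2]
step 2 (rotate(0, 90)): [θ0=0°, θ1=0°, e=2]
step 3 (rotate(0, 90)): [θ0=0°, θ1=0°, e=2]
no other 3-command option fits: unique.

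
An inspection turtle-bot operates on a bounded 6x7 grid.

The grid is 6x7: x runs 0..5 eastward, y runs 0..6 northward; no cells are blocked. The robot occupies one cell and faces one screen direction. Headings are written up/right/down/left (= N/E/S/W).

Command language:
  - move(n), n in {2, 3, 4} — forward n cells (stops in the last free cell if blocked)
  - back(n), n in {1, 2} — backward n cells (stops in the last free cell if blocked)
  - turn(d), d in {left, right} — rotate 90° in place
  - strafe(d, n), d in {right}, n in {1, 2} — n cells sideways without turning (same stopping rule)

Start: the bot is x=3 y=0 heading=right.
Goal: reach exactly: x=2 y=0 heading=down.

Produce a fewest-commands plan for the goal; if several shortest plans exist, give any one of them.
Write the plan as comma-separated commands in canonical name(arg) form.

turn(right), strafe(right, 1)

from: x=3 y=0 heading=right
t=1 turn(right) ⇒ x=3 y=0 heading=down
t=2 strafe(right, 1) ⇒ x=2 y=0 heading=down
shorter routes all fall short; 2 is best.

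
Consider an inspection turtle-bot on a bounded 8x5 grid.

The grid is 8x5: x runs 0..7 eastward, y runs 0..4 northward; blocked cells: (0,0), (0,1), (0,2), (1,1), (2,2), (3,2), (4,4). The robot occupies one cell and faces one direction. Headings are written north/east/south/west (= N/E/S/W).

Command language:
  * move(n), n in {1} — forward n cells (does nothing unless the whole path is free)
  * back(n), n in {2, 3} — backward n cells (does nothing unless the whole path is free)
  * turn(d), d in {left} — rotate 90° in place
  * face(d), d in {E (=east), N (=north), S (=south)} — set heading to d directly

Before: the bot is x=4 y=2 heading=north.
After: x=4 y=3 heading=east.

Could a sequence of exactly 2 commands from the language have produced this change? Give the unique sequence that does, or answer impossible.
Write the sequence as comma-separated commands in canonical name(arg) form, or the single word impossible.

move(1), face(E)

key: order matters: swapping move(1) and face(E) lands elsewhere
begin: x=4 y=2 heading=north
step 1 (move(1)): x=4 y=3 heading=north
step 2 (face(E)): x=4 y=3 heading=east
no rival 2-sequence matches.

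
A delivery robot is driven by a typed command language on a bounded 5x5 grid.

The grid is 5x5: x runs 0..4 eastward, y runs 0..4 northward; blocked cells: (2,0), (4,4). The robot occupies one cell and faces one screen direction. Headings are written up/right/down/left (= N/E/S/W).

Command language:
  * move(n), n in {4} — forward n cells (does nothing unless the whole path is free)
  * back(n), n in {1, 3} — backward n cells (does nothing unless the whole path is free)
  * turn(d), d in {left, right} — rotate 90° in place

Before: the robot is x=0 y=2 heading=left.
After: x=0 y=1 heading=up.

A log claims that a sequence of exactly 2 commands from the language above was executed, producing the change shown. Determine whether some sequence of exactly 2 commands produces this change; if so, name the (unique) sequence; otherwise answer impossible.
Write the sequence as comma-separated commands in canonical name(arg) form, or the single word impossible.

key: order matters: swapping turn(right) and back(1) lands elsewhere
start: x=0 y=2 heading=left
t=1 turn(right) ⇒ x=0 y=2 heading=up
t=2 back(1) ⇒ x=0 y=1 heading=up
uniquely the one of 25 2-step routes that fits.

turn(right), back(1)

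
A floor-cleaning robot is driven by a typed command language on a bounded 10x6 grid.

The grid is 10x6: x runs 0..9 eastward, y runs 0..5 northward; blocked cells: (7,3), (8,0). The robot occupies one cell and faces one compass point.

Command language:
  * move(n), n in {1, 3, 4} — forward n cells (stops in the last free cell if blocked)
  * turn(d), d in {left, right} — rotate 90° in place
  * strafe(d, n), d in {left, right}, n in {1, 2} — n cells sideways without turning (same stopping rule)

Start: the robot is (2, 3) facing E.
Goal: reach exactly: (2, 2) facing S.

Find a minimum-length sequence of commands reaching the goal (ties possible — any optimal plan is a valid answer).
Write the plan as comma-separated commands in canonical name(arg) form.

strafe(right, 1), turn(right)

start: (2, 3) facing E
t=1 strafe(right, 1) ⇒ (2, 2) facing E
t=2 turn(right) ⇒ (2, 2) facing S
shorter routes all fall short; 2 is best.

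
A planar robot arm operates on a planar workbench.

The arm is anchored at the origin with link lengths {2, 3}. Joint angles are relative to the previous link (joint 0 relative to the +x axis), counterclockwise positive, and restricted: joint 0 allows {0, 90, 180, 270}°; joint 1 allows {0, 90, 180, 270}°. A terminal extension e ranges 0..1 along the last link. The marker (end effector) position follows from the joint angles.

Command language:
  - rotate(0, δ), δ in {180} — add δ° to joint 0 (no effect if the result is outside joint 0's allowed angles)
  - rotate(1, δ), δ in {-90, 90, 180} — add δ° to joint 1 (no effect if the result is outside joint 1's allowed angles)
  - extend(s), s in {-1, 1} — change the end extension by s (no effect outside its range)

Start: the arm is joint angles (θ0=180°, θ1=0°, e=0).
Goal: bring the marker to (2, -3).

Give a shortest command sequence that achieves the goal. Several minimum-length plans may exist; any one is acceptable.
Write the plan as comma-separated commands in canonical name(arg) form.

initial: joint angles (θ0=180°, θ1=0°, e=0)
1. rotate(1, -90) → joint angles (θ0=180°, θ1=270°, e=0)
2. rotate(0, 180) → joint angles (θ0=0°, θ1=270°, e=0)
shorter routes all fall short; 2 is best.

rotate(1, -90), rotate(0, 180)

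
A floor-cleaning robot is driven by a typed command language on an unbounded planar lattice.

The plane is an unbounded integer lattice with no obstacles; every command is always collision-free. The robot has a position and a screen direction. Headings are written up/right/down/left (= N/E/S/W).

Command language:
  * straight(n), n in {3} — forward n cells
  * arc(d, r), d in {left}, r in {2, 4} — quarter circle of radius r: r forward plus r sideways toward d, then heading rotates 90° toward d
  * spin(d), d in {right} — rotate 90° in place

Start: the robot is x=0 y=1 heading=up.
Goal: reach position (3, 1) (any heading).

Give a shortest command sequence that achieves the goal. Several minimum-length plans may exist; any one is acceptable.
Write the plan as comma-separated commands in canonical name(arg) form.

spin(right), straight(3)

t0: x=0 y=1 heading=up
1. spin(right) → x=0 y=1 heading=right
2. straight(3) → x=3 y=1 heading=right
nothing shorter than 2 reaches the goal.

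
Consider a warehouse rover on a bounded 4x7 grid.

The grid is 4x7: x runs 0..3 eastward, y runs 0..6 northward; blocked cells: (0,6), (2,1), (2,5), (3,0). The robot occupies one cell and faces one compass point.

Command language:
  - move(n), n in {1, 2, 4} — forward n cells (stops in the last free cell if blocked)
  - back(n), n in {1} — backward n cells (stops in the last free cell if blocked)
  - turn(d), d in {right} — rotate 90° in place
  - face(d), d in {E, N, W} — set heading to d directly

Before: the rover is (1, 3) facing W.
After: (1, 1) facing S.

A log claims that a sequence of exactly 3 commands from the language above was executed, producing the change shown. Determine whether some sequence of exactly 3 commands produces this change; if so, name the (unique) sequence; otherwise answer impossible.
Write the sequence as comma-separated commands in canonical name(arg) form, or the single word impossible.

face(E), turn(right), move(2)

key: order matters: swapping face(E) and move(2) lands elsewhere
from: (1, 3) facing W
t=1 face(E) ⇒ (1, 3) facing E
t=2 turn(right) ⇒ (1, 3) facing S
t=3 move(2) ⇒ (1, 1) facing S
no rival 3-sequence matches.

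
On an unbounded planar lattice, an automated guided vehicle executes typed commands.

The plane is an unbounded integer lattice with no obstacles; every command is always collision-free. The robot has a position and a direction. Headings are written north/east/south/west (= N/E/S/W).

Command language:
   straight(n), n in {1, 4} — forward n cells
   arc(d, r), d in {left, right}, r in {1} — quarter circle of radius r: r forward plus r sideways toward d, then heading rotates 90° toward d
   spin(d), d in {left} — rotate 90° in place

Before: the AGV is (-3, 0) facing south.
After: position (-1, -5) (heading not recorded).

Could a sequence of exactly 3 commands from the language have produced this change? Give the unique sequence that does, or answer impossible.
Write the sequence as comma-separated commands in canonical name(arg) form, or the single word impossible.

key: running straight(1) before straight(4) would end elsewhere — order is forced
start: (-3, 0) facing south
[1] after straight(4): (-3, -4) facing south
[2] after arc(left, 1): (-2, -5) facing east
[3] after straight(1): (-1, -5) facing east
all 125 alternatives checked — unique.

straight(4), arc(left, 1), straight(1)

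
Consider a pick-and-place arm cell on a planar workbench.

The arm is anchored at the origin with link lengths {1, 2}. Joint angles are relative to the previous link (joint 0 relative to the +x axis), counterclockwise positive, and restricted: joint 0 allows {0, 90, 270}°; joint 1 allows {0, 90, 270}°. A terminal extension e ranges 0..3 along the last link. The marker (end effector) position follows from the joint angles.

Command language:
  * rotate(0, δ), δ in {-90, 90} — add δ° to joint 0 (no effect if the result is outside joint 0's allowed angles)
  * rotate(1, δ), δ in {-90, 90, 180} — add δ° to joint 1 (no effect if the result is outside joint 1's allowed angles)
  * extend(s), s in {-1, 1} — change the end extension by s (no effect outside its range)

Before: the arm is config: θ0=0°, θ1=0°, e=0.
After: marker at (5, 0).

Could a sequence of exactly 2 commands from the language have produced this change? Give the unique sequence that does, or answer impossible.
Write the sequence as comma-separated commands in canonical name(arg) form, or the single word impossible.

t0: config: θ0=0°, θ1=0°, e=0
1. extend(1) → config: θ0=0°, θ1=0°, e=1
2. extend(1) → config: θ0=0°, θ1=0°, e=2
uniquely the one of 49 2-step routes that fits.

extend(1), extend(1)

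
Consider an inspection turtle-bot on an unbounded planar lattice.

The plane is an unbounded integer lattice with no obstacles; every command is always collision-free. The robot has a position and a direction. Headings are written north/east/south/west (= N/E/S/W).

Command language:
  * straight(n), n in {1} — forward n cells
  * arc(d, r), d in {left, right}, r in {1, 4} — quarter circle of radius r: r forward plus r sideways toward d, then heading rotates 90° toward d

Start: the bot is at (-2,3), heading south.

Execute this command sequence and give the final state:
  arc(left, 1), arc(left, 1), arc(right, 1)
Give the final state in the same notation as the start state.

at (1,4), heading east

t0: at (-2,3), heading south
step 1 (arc(left, 1)): at (-1,2), heading east
step 2 (arc(left, 1)): at (0,3), heading north
step 3 (arc(right, 1)): at (1,4), heading east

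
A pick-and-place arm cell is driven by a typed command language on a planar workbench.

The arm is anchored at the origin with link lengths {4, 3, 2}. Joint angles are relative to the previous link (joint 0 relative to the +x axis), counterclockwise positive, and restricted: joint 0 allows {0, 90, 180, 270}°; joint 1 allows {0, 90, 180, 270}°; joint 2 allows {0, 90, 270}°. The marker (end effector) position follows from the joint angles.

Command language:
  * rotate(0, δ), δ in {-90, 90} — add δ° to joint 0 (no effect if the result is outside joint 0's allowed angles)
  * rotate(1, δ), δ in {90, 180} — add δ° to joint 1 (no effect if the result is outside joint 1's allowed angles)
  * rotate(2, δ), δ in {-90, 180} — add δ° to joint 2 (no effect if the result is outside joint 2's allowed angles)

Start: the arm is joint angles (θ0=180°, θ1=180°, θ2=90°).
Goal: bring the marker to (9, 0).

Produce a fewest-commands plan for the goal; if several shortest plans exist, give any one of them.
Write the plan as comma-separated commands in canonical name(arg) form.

initial: joint angles (θ0=180°, θ1=180°, θ2=90°)
t=1 rotate(0, -90) ⇒ joint angles (θ0=90°, θ1=180°, θ2=90°)
t=2 rotate(0, -90) ⇒ joint angles (θ0=0°, θ1=180°, θ2=90°)
t=3 rotate(2, -90) ⇒ joint angles (θ0=0°, θ1=180°, θ2=0°)
t=4 rotate(1, 180) ⇒ joint angles (θ0=0°, θ1=0°, θ2=0°)
shorter routes all fall short; 4 is best.

rotate(0, -90), rotate(0, -90), rotate(2, -90), rotate(1, 180)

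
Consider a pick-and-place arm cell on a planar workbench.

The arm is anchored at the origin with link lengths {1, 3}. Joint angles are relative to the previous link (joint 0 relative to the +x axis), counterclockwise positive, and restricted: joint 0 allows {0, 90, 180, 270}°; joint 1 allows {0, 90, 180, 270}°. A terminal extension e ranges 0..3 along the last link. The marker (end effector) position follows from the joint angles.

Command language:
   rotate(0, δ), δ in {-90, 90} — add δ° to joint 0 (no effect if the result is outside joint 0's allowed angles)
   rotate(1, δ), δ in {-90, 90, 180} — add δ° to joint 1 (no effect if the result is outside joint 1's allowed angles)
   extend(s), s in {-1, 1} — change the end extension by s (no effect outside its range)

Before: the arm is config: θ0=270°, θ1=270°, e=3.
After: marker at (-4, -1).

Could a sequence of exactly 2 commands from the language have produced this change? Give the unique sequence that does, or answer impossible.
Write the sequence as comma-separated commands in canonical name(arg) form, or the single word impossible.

t0: config: θ0=270°, θ1=270°, e=3
t=1 extend(-1) ⇒ config: θ0=270°, θ1=270°, e=2
t=2 extend(-1) ⇒ config: θ0=270°, θ1=270°, e=1
all 49 alternatives checked — unique.

extend(-1), extend(-1)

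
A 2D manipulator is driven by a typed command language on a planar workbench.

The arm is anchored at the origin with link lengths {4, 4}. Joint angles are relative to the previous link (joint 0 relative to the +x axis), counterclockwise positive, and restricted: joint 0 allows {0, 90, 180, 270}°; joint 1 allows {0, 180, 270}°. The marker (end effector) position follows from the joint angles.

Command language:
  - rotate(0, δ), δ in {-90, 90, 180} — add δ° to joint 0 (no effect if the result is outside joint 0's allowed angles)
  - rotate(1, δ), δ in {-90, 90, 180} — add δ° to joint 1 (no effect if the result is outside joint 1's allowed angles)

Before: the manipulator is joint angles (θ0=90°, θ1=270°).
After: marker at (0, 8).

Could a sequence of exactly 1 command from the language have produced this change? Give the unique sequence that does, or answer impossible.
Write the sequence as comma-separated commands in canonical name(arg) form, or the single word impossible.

rotate(1, 90)

start: joint angles (θ0=90°, θ1=270°)
[1] after rotate(1, 90): joint angles (θ0=90°, θ1=0°)
uniquely the one of 6 1-step routes that fits.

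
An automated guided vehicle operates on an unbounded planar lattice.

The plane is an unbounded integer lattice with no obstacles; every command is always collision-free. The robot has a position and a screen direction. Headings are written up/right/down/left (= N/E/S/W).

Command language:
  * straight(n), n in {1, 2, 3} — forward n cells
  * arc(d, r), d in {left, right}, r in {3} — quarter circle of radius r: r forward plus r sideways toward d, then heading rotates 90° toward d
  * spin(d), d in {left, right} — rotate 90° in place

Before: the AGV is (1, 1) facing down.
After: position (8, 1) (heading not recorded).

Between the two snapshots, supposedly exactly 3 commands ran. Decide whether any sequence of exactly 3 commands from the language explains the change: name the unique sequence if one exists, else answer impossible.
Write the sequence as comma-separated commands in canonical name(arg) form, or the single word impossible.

t0: (1, 1) facing down
step 1 (arc(left, 3)): (4, -2) facing right
step 2 (straight(1)): (5, -2) facing right
step 3 (arc(left, 3)): (8, 1) facing up
no rival 3-sequence matches.

arc(left, 3), straight(1), arc(left, 3)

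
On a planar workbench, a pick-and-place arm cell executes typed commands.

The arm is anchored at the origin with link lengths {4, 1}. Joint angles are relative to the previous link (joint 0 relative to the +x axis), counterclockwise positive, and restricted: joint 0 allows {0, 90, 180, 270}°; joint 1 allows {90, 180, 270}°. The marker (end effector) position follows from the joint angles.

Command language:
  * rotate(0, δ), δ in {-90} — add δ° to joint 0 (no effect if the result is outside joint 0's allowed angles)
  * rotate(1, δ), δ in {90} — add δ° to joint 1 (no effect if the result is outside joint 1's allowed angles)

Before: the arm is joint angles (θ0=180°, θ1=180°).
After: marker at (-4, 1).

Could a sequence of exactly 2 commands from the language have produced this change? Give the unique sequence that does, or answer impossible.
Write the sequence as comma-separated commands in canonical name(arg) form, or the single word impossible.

begin: joint angles (θ0=180°, θ1=180°)
step 1 (rotate(1, 90)): joint angles (θ0=180°, θ1=270°)
step 2 (rotate(1, 90)): joint angles (θ0=180°, θ1=270°)
no other 2-command option fits: unique.

rotate(1, 90), rotate(1, 90)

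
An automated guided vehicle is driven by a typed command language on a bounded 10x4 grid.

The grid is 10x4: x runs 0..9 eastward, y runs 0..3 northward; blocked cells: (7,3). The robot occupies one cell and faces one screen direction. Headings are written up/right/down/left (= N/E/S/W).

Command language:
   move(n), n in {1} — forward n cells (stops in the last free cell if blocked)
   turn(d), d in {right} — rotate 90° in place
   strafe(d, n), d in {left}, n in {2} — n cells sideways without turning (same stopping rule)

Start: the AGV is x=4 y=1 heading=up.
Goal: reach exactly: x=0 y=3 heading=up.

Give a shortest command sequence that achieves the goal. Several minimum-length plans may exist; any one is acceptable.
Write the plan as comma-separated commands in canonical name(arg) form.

start: x=4 y=1 heading=up
[1] after strafe(left, 2): x=2 y=1 heading=up
[2] after strafe(left, 2): x=0 y=1 heading=up
[3] after move(1): x=0 y=2 heading=up
[4] after move(1): x=0 y=3 heading=up
shorter routes all fall short; 4 is best.

strafe(left, 2), strafe(left, 2), move(1), move(1)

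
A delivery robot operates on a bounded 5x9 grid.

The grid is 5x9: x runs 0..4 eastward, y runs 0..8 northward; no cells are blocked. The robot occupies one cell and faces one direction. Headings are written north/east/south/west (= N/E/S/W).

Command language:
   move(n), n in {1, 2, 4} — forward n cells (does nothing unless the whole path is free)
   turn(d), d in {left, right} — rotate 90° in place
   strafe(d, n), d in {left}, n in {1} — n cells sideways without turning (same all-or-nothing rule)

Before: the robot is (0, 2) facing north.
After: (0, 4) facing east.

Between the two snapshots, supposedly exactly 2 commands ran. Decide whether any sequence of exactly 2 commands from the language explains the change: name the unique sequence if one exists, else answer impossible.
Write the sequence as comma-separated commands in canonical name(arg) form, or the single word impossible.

move(2), turn(right)

key: order matters: swapping move(2) and turn(right) lands elsewhere
t0: (0, 2) facing north
1. move(2) → (0, 4) facing north
2. turn(right) → (0, 4) facing east
uniquely the one of 36 2-step routes that fits.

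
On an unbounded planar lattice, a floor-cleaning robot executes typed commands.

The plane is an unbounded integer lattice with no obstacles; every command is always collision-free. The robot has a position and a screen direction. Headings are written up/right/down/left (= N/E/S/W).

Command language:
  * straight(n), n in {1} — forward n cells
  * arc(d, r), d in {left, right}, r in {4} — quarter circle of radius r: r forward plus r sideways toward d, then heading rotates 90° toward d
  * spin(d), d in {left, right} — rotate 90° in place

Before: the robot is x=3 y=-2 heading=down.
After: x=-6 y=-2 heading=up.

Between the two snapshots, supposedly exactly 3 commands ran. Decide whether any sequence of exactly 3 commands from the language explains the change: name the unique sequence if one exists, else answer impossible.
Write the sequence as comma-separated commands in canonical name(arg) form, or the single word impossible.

arc(right, 4), straight(1), arc(right, 4)

key: position moved to (-6,-2) AND the heading swung to N — translation plus rotation needed
t0: x=3 y=-2 heading=down
step 1 (arc(right, 4)): x=-1 y=-6 heading=left
step 2 (straight(1)): x=-2 y=-6 heading=left
step 3 (arc(right, 4)): x=-6 y=-2 heading=up
no rival 3-sequence matches.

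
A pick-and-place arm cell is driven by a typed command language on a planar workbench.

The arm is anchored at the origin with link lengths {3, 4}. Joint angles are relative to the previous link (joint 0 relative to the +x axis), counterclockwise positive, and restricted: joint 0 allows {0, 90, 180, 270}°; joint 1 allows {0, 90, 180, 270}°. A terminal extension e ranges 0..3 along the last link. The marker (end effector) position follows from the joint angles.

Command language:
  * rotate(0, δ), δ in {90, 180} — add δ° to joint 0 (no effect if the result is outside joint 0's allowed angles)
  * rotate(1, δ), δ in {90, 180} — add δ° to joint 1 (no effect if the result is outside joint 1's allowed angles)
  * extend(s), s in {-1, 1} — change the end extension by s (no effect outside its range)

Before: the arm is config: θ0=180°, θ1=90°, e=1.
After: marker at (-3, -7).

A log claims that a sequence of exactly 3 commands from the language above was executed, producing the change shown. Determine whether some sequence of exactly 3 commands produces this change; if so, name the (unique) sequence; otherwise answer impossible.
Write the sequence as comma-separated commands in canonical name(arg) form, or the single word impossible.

begin: config: θ0=180°, θ1=90°, e=1
step 1 (extend(1)): config: θ0=180°, θ1=90°, e=2
step 2 (extend(1)): config: θ0=180°, θ1=90°, e=3
step 3 (extend(1)): config: θ0=180°, θ1=90°, e=3
all 216 alternatives checked — unique.

extend(1), extend(1), extend(1)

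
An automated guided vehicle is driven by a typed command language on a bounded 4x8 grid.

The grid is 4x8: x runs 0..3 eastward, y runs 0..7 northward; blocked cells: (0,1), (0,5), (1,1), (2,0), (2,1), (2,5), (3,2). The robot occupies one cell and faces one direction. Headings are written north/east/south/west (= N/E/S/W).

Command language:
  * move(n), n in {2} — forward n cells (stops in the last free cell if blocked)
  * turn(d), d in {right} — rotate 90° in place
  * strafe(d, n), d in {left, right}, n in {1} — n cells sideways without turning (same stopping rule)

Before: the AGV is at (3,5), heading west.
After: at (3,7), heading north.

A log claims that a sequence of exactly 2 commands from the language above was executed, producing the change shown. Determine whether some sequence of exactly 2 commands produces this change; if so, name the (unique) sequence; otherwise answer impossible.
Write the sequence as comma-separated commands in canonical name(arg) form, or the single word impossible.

key: position moved to (3,7) AND the heading swung to N — translation plus rotation needed
begin: at (3,5), heading west
step 1 (turn(right)): at (3,5), heading north
step 2 (move(2)): at (3,7), heading north
no other 2-command option fits: unique.

turn(right), move(2)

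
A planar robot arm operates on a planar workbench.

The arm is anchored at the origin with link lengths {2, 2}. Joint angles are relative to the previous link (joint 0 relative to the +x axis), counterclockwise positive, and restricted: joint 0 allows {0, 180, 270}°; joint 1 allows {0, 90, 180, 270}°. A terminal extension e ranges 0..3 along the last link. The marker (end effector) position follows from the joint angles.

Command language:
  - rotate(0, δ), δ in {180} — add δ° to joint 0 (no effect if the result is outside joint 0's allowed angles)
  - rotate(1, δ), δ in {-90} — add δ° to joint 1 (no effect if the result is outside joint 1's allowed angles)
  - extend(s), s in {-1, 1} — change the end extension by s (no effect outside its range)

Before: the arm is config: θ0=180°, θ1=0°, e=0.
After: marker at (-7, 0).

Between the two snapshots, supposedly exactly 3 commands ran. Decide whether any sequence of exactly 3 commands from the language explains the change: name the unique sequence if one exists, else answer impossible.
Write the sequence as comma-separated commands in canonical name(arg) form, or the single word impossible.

extend(1), extend(1), extend(1)

start: config: θ0=180°, θ1=0°, e=0
step 1 (extend(1)): config: θ0=180°, θ1=0°, e=1
step 2 (extend(1)): config: θ0=180°, θ1=0°, e=2
step 3 (extend(1)): config: θ0=180°, θ1=0°, e=3
no rival 3-sequence matches.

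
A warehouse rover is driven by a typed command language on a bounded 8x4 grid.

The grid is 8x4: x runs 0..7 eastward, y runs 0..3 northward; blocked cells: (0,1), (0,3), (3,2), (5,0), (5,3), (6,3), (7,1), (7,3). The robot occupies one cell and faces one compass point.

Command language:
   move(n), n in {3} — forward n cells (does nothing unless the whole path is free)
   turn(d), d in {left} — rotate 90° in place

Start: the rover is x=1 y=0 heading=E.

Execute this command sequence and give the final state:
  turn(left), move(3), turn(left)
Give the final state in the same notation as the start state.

x=1 y=3 heading=W

initial: x=1 y=0 heading=E
t=1 turn(left) ⇒ x=1 y=0 heading=N
t=2 move(3) ⇒ x=1 y=3 heading=N
t=3 turn(left) ⇒ x=1 y=3 heading=W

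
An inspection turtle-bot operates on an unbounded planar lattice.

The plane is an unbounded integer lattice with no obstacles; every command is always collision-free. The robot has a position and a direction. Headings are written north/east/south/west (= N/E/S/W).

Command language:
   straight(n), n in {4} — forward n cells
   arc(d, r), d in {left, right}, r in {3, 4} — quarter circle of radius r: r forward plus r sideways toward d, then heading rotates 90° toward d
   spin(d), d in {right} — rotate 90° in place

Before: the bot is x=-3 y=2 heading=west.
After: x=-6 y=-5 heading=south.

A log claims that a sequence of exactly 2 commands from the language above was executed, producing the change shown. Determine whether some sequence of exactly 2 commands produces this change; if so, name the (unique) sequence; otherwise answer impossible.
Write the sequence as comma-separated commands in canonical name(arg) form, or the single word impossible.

arc(left, 3), straight(4)

key: running straight(4) before arc(left, 3) would end elsewhere — order is forced
begin: x=-3 y=2 heading=west
t=1 arc(left, 3) ⇒ x=-6 y=-1 heading=south
t=2 straight(4) ⇒ x=-6 y=-5 heading=south
uniquely the one of 36 2-step routes that fits.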